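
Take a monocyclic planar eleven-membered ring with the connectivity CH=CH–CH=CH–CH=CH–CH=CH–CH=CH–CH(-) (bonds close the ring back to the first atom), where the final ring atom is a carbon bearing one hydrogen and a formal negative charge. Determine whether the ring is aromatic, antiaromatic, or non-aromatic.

Antiaromatic

Every ring atom contributes a p orbital perpendicular to the ring (every atom in a ring double bond is sp² and brings one electron to the p orbital; the carbanion's lone pair occupies the p orbital), so the π system is cyclic and fully conjugated.
π-electron count: 5 × 2 = 10 from the double-bond units + 2 from the CH(-) atom = 12.
12 is a 4n count (n = 3), so the planar conjugated ring is antiaromatic.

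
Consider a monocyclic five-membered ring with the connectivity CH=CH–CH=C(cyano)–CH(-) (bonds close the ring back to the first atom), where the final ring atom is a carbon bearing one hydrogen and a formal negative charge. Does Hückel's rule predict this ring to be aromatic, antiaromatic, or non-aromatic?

Aromatic

Check conjugation: the double-bond atoms are sp², each contributing one p electron; the carbanion's lone pair occupies the p orbital — every position has a p orbital, so the cyclic π system is continuous.
Counting π electrons: 2 × 2 = 4 from the double-bond units + 2 from the CH(-) atom = 6.
Since 6 = 4·1 + 2, the ring meets the 4n+2 criterion.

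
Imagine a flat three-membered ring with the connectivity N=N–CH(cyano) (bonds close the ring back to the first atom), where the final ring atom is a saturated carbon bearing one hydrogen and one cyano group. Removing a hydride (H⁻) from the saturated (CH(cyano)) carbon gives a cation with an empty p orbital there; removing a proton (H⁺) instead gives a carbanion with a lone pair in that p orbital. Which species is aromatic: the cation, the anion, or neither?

In either ion the ring is fully conjugated: every atom, including the new sp² carbon, supplies a p orbital.
Cation: 1 × 2 + 0 = 2 π electrons → 4(0)+2, aromatic.
Anion: 1 × 2 + 2 = 4 π electrons → 4(1), antiaromatic.

The cation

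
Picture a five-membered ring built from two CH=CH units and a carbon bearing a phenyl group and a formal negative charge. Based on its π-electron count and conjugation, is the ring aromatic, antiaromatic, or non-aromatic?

The p orbitals form a continuous loop: each doubly-bonded ring atom is sp² with one p-orbital electron; the carbanion's lone pair occupies the p orbital. The ring is fully conjugated.
Counting π electrons: 2 × 2 = 4 from the double-bond units + 2 from the C(phenyl)(-) atom = 6.
With 6 π electrons (n = 1), the Hückel 4n+2 condition holds.

Aromatic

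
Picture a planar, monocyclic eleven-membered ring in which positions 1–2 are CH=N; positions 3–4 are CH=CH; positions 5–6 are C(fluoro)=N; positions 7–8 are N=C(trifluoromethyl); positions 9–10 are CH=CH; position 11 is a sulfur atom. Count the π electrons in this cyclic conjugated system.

12

Check conjugation: every atom in a ring double bond is sp² and brings one electron to the p orbital; each =N– nitrogen is pyridine-type (lone pair in the sp² plane, one electron in the p orbital); the sulfur donates one lone pair from its p orbital — every position has a p orbital, so the cyclic π system is continuous.
Adding the contributions, 5 × 2 = 10 from the double-bond units + 2 from the S atom = 12.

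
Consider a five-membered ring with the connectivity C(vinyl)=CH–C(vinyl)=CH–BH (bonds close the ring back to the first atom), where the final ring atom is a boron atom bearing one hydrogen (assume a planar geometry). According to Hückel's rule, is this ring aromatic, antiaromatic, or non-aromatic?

Antiaromatic

The p orbitals form a continuous loop: every atom in a ring double bond is sp² and brings one electron to the p orbital; the boron has an empty p orbital. The ring is fully conjugated.
π-electron count: 2 × 2 = 4 from the double-bond units + 0 from the BH atom = 4.
4 is a 4n count (n = 1), so the planar conjugated ring is antiaromatic.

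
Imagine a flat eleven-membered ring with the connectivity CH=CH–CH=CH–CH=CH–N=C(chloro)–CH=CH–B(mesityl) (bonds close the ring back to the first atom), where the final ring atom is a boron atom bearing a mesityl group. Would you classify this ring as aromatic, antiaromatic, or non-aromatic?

Aromatic

Every ring atom contributes a p orbital perpendicular to the ring (the double-bond atoms are sp², each contributing one p electron; the doubly-bonded nitrogens are pyridine-type — their lone pairs lie in the ring plane, leaving one electron in the p orbital; the boron has an empty p orbital), so the π system is cyclic and fully conjugated.
π-electron count: 5 × 2 = 10 from the double-bond units + 0 from the B(mesityl) atom = 10.
With 10 π electrons (n = 2), the Hückel 4n+2 condition holds.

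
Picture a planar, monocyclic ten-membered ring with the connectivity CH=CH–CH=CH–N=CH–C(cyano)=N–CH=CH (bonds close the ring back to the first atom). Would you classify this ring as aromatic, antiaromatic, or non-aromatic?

The p orbitals form a continuous loop: every atom in a ring double bond is sp² and brings one electron to the p orbital; each =N– nitrogen is pyridine-type (lone pair in the sp² plane, one electron in the p orbital). The ring is fully conjugated.
Tallying contributions gives 5 × 2 = 10 from the 5 double-bond units.
10 = 4(2) + 2, which satisfies Hückel's 4n+2 rule.

Aromatic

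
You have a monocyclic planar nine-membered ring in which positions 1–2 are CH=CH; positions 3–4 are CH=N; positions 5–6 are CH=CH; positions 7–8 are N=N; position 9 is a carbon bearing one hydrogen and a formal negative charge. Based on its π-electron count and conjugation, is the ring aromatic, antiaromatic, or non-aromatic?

Aromatic

All ring atoms are sp² and supply a p orbital to the ring (the double-bond atoms are sp², each contributing one p electron; each =N– nitrogen is pyridine-type (lone pair in the sp² plane, one electron in the p orbital); the carbanion's lone pair occupies the p orbital); the conjugation is uninterrupted.
Tallying contributions gives 4 × 2 = 8 from the double-bond units + 2 from the CH(-) atom = 10.
10 = 4(2) + 2, which satisfies Hückel's 4n+2 rule.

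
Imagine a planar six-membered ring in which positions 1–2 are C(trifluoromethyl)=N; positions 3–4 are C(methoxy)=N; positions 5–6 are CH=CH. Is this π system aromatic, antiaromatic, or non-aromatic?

Every ring atom contributes a p orbital perpendicular to the ring (each doubly-bonded ring atom is sp² with one p-orbital electron; the doubly-bonded nitrogens are pyridine-type — their lone pairs lie in the ring plane, leaving one electron in the p orbital), so the π system is cyclic and fully conjugated.
Tallying contributions gives 3 × 2 = 6 from the 3 double-bond units.
That gives a 4n+2 count (6, n = 1).

Aromatic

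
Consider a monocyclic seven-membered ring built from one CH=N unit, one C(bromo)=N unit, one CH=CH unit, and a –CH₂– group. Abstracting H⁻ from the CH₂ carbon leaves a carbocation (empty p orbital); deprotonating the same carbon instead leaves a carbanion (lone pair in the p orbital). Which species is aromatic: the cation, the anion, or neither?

In both ions every ring atom is sp² and contributes a p orbital, so both rings are fully conjugated.
Cation: 3 × 2 + 0 = 6 π electrons → 4(1)+2, aromatic.
Anion: 3 × 2 + 2 = 8 π electrons → 4(2), antiaromatic.

The cation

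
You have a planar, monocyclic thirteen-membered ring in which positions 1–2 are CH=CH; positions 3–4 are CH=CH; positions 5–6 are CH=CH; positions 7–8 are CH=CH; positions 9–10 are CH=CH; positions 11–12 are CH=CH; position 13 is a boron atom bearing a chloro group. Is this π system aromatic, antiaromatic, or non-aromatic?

Antiaromatic

The p orbitals form a continuous loop: every atom in a ring double bond is sp² and brings one electron to the p orbital; the boron has an empty p orbital. The ring is fully conjugated.
Tallying contributions gives 6 × 2 = 12 from the double-bond units + 0 from the B(chloro) atom = 12.
A 4n π count (12, n = 3) in a planar conjugated ring means antiaromatic.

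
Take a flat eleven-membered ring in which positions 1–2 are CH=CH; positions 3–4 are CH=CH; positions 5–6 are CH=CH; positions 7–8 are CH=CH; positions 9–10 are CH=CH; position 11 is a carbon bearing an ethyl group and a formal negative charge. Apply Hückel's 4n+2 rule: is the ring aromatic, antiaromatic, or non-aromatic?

Every ring atom contributes a p orbital perpendicular to the ring (every atom in a ring double bond is sp² and brings one electron to the p orbital; the carbanion's lone pair occupies the p orbital), so the π system is cyclic and fully conjugated.
Tallying contributions gives 5 × 2 = 10 from the double-bond units + 2 from the C(ethyl)(-) atom = 12.
12 is a 4n count (n = 3), so the planar conjugated ring is antiaromatic.

Antiaromatic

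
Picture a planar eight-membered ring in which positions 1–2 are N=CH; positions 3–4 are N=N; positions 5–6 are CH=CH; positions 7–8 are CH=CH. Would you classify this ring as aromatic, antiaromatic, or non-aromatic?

All ring atoms are sp² and supply a p orbital to the ring (every atom in a ring double bond is sp² and brings one electron to the p orbital; the doubly-bonded nitrogens are pyridine-type — their lone pairs lie in the ring plane, leaving one electron in the p orbital); the conjugation is uninterrupted.
π-electron count: 4 × 2 = 8 from the 4 double-bond units.
8 is a 4n count (n = 2), so the planar conjugated ring is antiaromatic.

Antiaromatic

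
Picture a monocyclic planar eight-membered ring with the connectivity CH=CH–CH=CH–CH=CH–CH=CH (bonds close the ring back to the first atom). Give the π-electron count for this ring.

Every ring atom contributes a p orbital perpendicular to the ring (the double-bond atoms are sp², each contributing one p electron), so the π system is cyclic and fully conjugated.
Counting π electrons: 4 × 2 = 8 from the 4 double-bond units.
This is cyclooctatetraene.

8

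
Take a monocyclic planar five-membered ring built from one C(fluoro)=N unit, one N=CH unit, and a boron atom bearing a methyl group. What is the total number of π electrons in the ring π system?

The p orbitals form a continuous loop: every atom in a ring double bond is sp² and brings one electron to the p orbital; the doubly-bonded nitrogens are pyridine-type — their lone pairs lie in the ring plane, leaving one electron in the p orbital; the boron has an empty p orbital. The ring is fully conjugated.
Tallying contributions gives 2 × 2 = 4 from the double-bond units + 0 from the B(methyl) atom = 4.

4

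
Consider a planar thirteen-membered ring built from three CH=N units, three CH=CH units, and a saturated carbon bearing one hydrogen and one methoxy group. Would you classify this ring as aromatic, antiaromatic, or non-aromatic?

Non-aromatic

At the CH(methoxy) position, that saturated carbon is sp³ and has no p orbital in the ring π system; the ring's p-orbital overlap is broken there.
Hückel's rule only applies to fully conjugated rings, so this one is simply non-aromatic.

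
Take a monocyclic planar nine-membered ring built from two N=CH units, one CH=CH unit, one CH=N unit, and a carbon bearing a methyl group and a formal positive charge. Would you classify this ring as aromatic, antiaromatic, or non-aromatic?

Antiaromatic

All ring atoms are sp² and supply a p orbital to the ring (the double-bond atoms are sp², each contributing one p electron; the doubly-bonded nitrogens are pyridine-type — their lone pairs lie in the ring plane, leaving one electron in the p orbital; the carbocation has an empty p orbital); the conjugation is uninterrupted.
π-electron count: 4 × 2 = 8 from the double-bond units + 0 from the C(methyl)(+) atom = 8.
8 = 4(2); a planar, fully conjugated 4n system is antiaromatic.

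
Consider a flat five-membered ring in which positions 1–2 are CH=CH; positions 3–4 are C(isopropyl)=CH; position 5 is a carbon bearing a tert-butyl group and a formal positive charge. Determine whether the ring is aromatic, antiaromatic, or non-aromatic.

Every ring atom contributes a p orbital perpendicular to the ring (the double-bond atoms are sp², each contributing one p electron; the carbocation has an empty p orbital), so the π system is cyclic and fully conjugated.
Counting π electrons: 2 × 2 = 4 from the double-bond units + 0 from the C(tert-butyl)(+) atom = 4.
A 4n π count (4, n = 1) in a planar conjugated ring means antiaromatic.

Antiaromatic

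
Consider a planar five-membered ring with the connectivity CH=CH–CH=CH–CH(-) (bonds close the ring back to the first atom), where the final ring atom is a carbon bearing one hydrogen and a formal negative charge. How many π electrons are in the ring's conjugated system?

6

The p orbitals form a continuous loop: every atom in a ring double bond is sp² and brings one electron to the p orbital; the carbanion's lone pair occupies the p orbital. The ring is fully conjugated.
Tallying contributions gives 2 × 2 = 4 from the double-bond units + 2 from the CH(-) atom = 6.
(The species described is the cyclopentadienyl anion.)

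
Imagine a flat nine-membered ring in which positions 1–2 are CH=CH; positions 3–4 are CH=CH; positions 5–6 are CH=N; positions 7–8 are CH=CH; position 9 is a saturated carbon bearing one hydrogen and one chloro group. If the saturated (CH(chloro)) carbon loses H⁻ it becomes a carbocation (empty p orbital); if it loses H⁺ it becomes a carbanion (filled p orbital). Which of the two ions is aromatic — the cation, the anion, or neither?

In either ion the ring is fully conjugated: every atom, including the new sp² carbon, supplies a p orbital.
Cation: 4 × 2 + 0 = 8 π electrons → 4(2), antiaromatic.
Anion: 4 × 2 + 2 = 10 π electrons → 4(2)+2, aromatic.

The anion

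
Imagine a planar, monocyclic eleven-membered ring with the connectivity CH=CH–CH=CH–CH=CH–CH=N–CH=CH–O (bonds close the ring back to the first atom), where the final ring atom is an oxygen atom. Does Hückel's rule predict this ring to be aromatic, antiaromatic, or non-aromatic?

All ring atoms are sp² and supply a p orbital to the ring (every atom in a ring double bond is sp² and brings one electron to the p orbital; the doubly-bonded nitrogens are pyridine-type — their lone pairs lie in the ring plane, leaving one electron in the p orbital; the oxygen donates one lone pair from its p orbital); the conjugation is uninterrupted.
Counting π electrons: 5 × 2 = 10 from the double-bond units + 2 from the O atom = 12.
With 12 = 4·3 π electrons, Hückel's rule classifies the planar ring as antiaromatic.

Antiaromatic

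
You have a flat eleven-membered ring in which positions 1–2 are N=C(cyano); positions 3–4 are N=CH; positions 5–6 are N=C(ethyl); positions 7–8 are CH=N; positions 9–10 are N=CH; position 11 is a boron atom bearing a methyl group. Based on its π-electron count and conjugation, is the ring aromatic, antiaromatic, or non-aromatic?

Aromatic

Every ring atom contributes a p orbital perpendicular to the ring (each doubly-bonded ring atom is sp² with one p-orbital electron; each =N– nitrogen is pyridine-type (lone pair in the sp² plane, one electron in the p orbital); the boron has an empty p orbital), so the π system is cyclic and fully conjugated.
Adding the contributions, 5 × 2 = 10 from the double-bond units + 0 from the B(methyl) atom = 10.
10 = 4(2) + 2, which satisfies Hückel's 4n+2 rule.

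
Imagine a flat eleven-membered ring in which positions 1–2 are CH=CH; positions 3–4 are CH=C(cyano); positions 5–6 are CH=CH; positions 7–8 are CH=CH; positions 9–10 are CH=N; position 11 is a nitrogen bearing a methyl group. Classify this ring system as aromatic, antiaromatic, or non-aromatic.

Check conjugation: every atom in a ring double bond is sp² and brings one electron to the p orbital; the doubly-bonded nitrogens are pyridine-type — their lone pairs lie in the ring plane, leaving one electron in the p orbital; the pyrrole-type nitrogen donates its lone pair from the p orbital — every position has a p orbital, so the cyclic π system is continuous.
Adding the contributions, 5 × 2 = 10 from the double-bond units + 2 from the N(methyl) atom = 12.
12 is a 4n count (n = 3), so the planar conjugated ring is antiaromatic.

Antiaromatic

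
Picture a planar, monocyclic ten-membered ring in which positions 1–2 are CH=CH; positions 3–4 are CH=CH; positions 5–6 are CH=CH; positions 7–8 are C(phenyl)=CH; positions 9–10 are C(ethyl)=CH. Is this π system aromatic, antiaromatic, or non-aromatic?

Check conjugation: the double-bond atoms are sp², each contributing one p electron — every position has a p orbital, so the cyclic π system is continuous.
Adding the contributions, 5 × 2 = 10 from the 5 double-bond units.
That gives a 4n+2 count (10, n = 2).

Aromatic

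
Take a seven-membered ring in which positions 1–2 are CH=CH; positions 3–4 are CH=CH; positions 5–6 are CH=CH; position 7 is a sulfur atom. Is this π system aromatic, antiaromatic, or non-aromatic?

Check conjugation: each doubly-bonded ring atom is sp² with one p-orbital electron; the sulfur donates one lone pair from its p orbital — every position has a p orbital, so the cyclic π system is continuous.
Adding the contributions, 3 × 2 = 6 from the double-bond units + 2 from the S atom = 8.
8 = 4(2); a planar, fully conjugated 4n system is antiaromatic.

Antiaromatic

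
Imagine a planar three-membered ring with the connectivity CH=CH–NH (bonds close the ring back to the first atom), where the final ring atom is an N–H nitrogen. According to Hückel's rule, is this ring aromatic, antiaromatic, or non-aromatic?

Antiaromatic

Check conjugation: every atom in a ring double bond is sp² and brings one electron to the p orbital; the pyrrole-type nitrogen donates its lone pair from the p orbital — every position has a p orbital, so the cyclic π system is continuous.
Adding the contributions, 1 × 2 = 2 from the double-bond unit + 2 from the NH atom = 4.
With 4 = 4·1 π electrons, Hückel's rule classifies the planar ring as antiaromatic.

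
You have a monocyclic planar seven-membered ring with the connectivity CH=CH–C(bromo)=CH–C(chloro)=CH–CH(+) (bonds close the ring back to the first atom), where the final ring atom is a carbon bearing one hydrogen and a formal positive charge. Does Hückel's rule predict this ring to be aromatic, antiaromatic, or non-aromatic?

Aromatic

All ring atoms are sp² and supply a p orbital to the ring (every atom in a ring double bond is sp² and brings one electron to the p orbital; the carbocation has an empty p orbital); the conjugation is uninterrupted.
Counting π electrons: 3 × 2 = 6 from the double-bond units + 0 from the CH(+) atom = 6.
With 6 π electrons (n = 1), the Hückel 4n+2 condition holds.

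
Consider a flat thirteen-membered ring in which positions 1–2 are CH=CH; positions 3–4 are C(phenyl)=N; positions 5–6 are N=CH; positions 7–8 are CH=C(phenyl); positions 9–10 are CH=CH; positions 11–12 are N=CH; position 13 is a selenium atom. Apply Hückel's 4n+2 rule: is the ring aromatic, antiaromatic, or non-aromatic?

Aromatic

The p orbitals form a continuous loop: each doubly-bonded ring atom is sp² with one p-orbital electron; each =N– nitrogen is pyridine-type (lone pair in the sp² plane, one electron in the p orbital); the selenium donates one lone pair from its p orbital. The ring is fully conjugated.
Tallying contributions gives 6 × 2 = 12 from the double-bond units + 2 from the Se atom = 14.
14 = 4(3) + 2, which satisfies Hückel's 4n+2 rule.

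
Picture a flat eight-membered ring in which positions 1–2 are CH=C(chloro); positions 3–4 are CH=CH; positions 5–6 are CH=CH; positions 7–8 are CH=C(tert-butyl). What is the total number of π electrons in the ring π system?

The p orbitals form a continuous loop: every atom in a ring double bond is sp² and brings one electron to the p orbital. The ring is fully conjugated.
π-electron count: 4 × 2 = 8 from the 4 double-bond units.

8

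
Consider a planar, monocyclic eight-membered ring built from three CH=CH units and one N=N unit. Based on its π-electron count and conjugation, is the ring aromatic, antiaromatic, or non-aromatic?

Antiaromatic

Check conjugation: every atom in a ring double bond is sp² and brings one electron to the p orbital; each =N– nitrogen is pyridine-type (lone pair in the sp² plane, one electron in the p orbital) — every position has a p orbital, so the cyclic π system is continuous.
π-electron count: 4 × 2 = 8 from the 4 double-bond units.
8 is a 4n count (n = 2), so the planar conjugated ring is antiaromatic.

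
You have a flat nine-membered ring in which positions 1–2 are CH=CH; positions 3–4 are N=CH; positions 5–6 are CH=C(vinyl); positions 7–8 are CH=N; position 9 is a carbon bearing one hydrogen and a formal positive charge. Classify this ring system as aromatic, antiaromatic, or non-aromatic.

Antiaromatic

Check conjugation: every atom in a ring double bond is sp² and brings one electron to the p orbital; the doubly-bonded nitrogens are pyridine-type — their lone pairs lie in the ring plane, leaving one electron in the p orbital; the carbocation has an empty p orbital — every position has a p orbital, so the cyclic π system is continuous.
Tallying contributions gives 4 × 2 = 8 from the double-bond units + 0 from the CH(+) atom = 8.
A 4n π count (8, n = 2) in a planar conjugated ring means antiaromatic.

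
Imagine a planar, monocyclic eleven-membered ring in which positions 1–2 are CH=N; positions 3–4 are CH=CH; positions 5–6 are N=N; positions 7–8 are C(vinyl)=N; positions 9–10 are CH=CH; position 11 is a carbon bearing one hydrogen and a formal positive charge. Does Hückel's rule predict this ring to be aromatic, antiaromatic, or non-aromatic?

Aromatic

Check conjugation: every atom in a ring double bond is sp² and brings one electron to the p orbital; each sp² =N– keeps its lone pair in-plane and puts one electron into the π system; the carbocation has an empty p orbital — every position has a p orbital, so the cyclic π system is continuous.
π-electron count: 5 × 2 = 10 from the double-bond units + 0 from the CH(+) atom = 10.
Since 10 = 4·2 + 2, the ring meets the 4n+2 criterion.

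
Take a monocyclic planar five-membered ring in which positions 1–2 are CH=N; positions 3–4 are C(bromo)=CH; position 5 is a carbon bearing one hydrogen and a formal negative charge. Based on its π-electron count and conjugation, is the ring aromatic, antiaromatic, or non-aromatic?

All ring atoms are sp² and supply a p orbital to the ring (each doubly-bonded ring atom is sp² with one p-orbital electron; each sp² =N– keeps its lone pair in-plane and puts one electron into the π system; the carbanion's lone pair occupies the p orbital); the conjugation is uninterrupted.
Adding the contributions, 2 × 2 = 4 from the double-bond units + 2 from the CH(-) atom = 6.
That gives a 4n+2 count (6, n = 1).

Aromatic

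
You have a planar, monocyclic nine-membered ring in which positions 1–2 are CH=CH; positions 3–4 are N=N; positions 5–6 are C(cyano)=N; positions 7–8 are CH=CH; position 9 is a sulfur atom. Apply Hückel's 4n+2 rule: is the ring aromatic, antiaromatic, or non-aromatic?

Check conjugation: the double-bond atoms are sp², each contributing one p electron; each =N– nitrogen is pyridine-type (lone pair in the sp² plane, one electron in the p orbital); the sulfur donates one lone pair from its p orbital — every position has a p orbital, so the cyclic π system is continuous.
Adding the contributions, 4 × 2 = 8 from the double-bond units + 2 from the S atom = 10.
With 10 π electrons (n = 2), the Hückel 4n+2 condition holds.

Aromatic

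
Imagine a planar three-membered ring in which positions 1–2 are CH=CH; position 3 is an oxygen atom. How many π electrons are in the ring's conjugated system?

4

Every ring atom contributes a p orbital perpendicular to the ring (the double-bond atoms are sp², each contributing one p electron; the oxygen donates one lone pair from its p orbital), so the π system is cyclic and fully conjugated.
Counting π electrons: 1 × 2 = 2 from the double-bond unit + 2 from the O atom = 4.
(This ring is oxirene.)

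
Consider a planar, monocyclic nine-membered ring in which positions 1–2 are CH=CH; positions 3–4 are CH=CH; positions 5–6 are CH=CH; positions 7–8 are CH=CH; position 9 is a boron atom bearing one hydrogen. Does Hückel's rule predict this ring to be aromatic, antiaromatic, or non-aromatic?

Antiaromatic

The p orbitals form a continuous loop: every atom in a ring double bond is sp² and brings one electron to the p orbital; the boron has an empty p orbital. The ring is fully conjugated.
Tallying contributions gives 4 × 2 = 8 from the double-bond units + 0 from the BH atom = 8.
8 = 4(2); a planar, fully conjugated 4n system is antiaromatic.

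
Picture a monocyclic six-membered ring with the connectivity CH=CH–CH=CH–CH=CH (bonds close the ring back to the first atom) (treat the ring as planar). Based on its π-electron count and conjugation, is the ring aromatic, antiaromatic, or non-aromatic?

Aromatic

Every ring atom contributes a p orbital perpendicular to the ring (each doubly-bonded ring atom is sp² with one p-orbital electron), so the π system is cyclic and fully conjugated.
Adding the contributions, 3 × 2 = 6 from the 3 double-bond units.
Since 6 = 4·1 + 2, the ring meets the 4n+2 criterion.
(This ring is benzene.)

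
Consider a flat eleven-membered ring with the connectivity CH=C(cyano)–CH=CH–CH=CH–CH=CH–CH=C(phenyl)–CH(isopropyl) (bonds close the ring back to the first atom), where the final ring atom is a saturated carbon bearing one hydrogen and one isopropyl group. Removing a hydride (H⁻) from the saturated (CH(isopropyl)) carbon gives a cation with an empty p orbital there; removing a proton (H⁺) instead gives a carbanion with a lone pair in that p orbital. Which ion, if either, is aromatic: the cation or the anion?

The cation

Once that carbon is sp², every ring atom has a p orbital and both ions are fully conjugated.
Cation: 5 × 2 + 0 = 10 π electrons → 4(2)+2, aromatic.
Anion: 5 × 2 + 2 = 12 π electrons → 4(3), antiaromatic.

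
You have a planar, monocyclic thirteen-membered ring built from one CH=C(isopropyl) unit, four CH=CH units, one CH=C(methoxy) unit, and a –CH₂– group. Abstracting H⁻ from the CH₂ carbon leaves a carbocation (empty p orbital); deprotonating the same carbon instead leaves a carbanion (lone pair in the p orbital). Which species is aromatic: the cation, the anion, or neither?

Once that carbon is sp², every ring atom has a p orbital and both ions are fully conjugated.
Cation: 6 × 2 + 0 = 12 π electrons → 4(3), antiaromatic.
Anion: 6 × 2 + 2 = 14 π electrons → 4(3)+2, aromatic.

The anion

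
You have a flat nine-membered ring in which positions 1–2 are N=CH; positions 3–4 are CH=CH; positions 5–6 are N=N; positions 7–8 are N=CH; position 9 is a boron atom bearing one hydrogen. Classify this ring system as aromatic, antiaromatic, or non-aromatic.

Antiaromatic

The p orbitals form a continuous loop: every atom in a ring double bond is sp² and brings one electron to the p orbital; each sp² =N– keeps its lone pair in-plane and puts one electron into the π system; the boron has an empty p orbital. The ring is fully conjugated.
Counting π electrons: 4 × 2 = 8 from the double-bond units + 0 from the BH atom = 8.
8 = 4(2); a planar, fully conjugated 4n system is antiaromatic.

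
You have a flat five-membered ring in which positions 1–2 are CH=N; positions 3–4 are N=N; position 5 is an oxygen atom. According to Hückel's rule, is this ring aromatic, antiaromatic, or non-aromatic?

All ring atoms are sp² and supply a p orbital to the ring (each doubly-bonded ring atom is sp² with one p-orbital electron; each sp² =N– keeps its lone pair in-plane and puts one electron into the π system; the oxygen donates one lone pair from its p orbital); the conjugation is uninterrupted.
Adding the contributions, 2 × 2 = 4 from the double-bond units + 2 from the O atom = 6.
6 = 4(1) + 2, which satisfies Hückel's 4n+2 rule.

Aromatic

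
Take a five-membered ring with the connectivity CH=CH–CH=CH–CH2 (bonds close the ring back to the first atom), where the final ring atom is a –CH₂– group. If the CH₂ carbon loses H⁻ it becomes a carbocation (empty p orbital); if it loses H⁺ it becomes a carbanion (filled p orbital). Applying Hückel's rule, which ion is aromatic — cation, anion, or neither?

Both ions have a continuous loop of p orbitals — each ring atom is sp².
Cation: 2 × 2 + 0 = 4 π electrons → 4(1), antiaromatic.
Anion: 2 × 2 + 2 = 6 π electrons → 4(1)+2, aromatic.

The anion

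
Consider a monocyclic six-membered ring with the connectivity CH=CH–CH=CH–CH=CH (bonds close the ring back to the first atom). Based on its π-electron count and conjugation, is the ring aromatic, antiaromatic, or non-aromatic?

All ring atoms are sp² and supply a p orbital to the ring (the double-bond atoms are sp², each contributing one p electron); the conjugation is uninterrupted.
Adding the contributions, 3 × 2 = 6 from the 3 double-bond units.
With 6 π electrons (n = 1), the Hückel 4n+2 condition holds.

Aromatic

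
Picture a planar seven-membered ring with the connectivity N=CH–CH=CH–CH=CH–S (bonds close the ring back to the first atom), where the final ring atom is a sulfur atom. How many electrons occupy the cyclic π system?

All ring atoms are sp² and supply a p orbital to the ring (the double-bond atoms are sp², each contributing one p electron; each sp² =N– keeps its lone pair in-plane and puts one electron into the π system; the sulfur donates one lone pair from its p orbital); the conjugation is uninterrupted.
π-electron count: 3 × 2 = 6 from the double-bond units + 2 from the S atom = 8.

8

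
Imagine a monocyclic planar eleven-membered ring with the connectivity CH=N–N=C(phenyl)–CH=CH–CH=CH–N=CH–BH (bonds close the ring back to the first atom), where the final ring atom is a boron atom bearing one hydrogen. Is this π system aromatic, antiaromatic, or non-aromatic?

Aromatic

All ring atoms are sp² and supply a p orbital to the ring (every atom in a ring double bond is sp² and brings one electron to the p orbital; the doubly-bonded nitrogens are pyridine-type — their lone pairs lie in the ring plane, leaving one electron in the p orbital; the boron has an empty p orbital); the conjugation is uninterrupted.
π-electron count: 5 × 2 = 10 from the double-bond units + 0 from the BH atom = 10.
With 10 π electrons (n = 2), the Hückel 4n+2 condition holds.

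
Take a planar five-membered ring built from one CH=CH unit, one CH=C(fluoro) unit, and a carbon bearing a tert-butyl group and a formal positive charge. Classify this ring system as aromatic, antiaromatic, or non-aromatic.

Antiaromatic

Check conjugation: every atom in a ring double bond is sp² and brings one electron to the p orbital; the carbocation has an empty p orbital — every position has a p orbital, so the cyclic π system is continuous.
π-electron count: 2 × 2 = 4 from the double-bond units + 0 from the C(tert-butyl)(+) atom = 4.
4 = 4(1); a planar, fully conjugated 4n system is antiaromatic.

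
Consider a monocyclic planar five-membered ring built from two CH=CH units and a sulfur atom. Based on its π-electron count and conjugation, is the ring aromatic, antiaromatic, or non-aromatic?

Aromatic

Every ring atom contributes a p orbital perpendicular to the ring (the double-bond atoms are sp², each contributing one p electron; the sulfur donates one lone pair from its p orbital), so the π system is cyclic and fully conjugated.
Adding the contributions, 2 × 2 = 4 from the double-bond units + 2 from the S atom = 6.
That gives a 4n+2 count (6, n = 1).
This is thiophene.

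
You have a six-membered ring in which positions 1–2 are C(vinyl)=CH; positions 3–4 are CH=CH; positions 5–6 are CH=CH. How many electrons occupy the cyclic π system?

Check conjugation: the double-bond atoms are sp², each contributing one p electron — every position has a p orbital, so the cyclic π system is continuous.
Tallying contributions gives 3 × 2 = 6 from the 3 double-bond units.

6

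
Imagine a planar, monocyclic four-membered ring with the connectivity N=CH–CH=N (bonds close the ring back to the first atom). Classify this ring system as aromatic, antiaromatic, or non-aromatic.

Every ring atom contributes a p orbital perpendicular to the ring (each doubly-bonded ring atom is sp² with one p-orbital electron; each =N– nitrogen is pyridine-type (lone pair in the sp² plane, one electron in the p orbital)), so the π system is cyclic and fully conjugated.
Tallying contributions gives 2 × 2 = 4 from the 2 double-bond units.
A 4n π count (4, n = 1) in a planar conjugated ring means antiaromatic.

Antiaromatic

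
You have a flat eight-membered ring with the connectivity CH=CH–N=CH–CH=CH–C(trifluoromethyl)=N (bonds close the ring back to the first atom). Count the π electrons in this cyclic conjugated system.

8

The p orbitals form a continuous loop: every atom in a ring double bond is sp² and brings one electron to the p orbital; each sp² =N– keeps its lone pair in-plane and puts one electron into the π system. The ring is fully conjugated.
Adding the contributions, 4 × 2 = 8 from the 4 double-bond units.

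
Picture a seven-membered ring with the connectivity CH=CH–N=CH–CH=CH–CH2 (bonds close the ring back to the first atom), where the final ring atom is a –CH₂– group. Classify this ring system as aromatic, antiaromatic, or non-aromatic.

Non-aromatic

At the CH2 position, the tetrahedral CH₂ carbon is sp³ and has no p orbital in the ring π system; the ring's p-orbital overlap is broken there.
Broken conjugation rules out both aromaticity and antiaromaticity.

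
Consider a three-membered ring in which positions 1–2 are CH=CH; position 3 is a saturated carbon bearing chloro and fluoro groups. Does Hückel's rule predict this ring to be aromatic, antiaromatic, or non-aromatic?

Because that saturated carbon is sp³ and has no p orbital in the ring π system at the C(chloro)(fluoro) position, the π system cannot extend all the way around the ring.
Hückel's rule only applies to fully conjugated rings, so this one is simply non-aromatic.

Non-aromatic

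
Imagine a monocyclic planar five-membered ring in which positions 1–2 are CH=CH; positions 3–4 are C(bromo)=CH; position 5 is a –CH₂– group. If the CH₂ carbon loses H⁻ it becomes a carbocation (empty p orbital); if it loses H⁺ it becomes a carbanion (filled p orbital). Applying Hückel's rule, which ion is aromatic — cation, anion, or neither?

In either ion the ring is fully conjugated: every atom, including the new sp² carbon, supplies a p orbital.
Cation: 2 × 2 + 0 = 4 π electrons → 4(1), antiaromatic.
Anion: 2 × 2 + 2 = 6 π electrons → 4(1)+2, aromatic.

The anion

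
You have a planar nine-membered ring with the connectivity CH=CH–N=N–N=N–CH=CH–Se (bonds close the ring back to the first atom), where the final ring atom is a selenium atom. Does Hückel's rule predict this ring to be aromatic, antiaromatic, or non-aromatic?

All ring atoms are sp² and supply a p orbital to the ring (every atom in a ring double bond is sp² and brings one electron to the p orbital; each sp² =N– keeps its lone pair in-plane and puts one electron into the π system; the selenium donates one lone pair from its p orbital); the conjugation is uninterrupted.
Counting π electrons: 4 × 2 = 8 from the double-bond units + 2 from the Se atom = 10.
That gives a 4n+2 count (10, n = 2).

Aromatic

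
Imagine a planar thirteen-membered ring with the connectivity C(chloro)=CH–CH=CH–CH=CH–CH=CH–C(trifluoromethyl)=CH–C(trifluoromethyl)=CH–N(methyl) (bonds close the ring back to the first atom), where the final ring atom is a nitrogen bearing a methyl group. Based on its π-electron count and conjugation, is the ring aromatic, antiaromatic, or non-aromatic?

Aromatic

All ring atoms are sp² and supply a p orbital to the ring (the double-bond atoms are sp², each contributing one p electron; the pyrrole-type nitrogen donates its lone pair from the p orbital); the conjugation is uninterrupted.
Counting π electrons: 6 × 2 = 12 from the double-bond units + 2 from the N(methyl) atom = 14.
Since 14 = 4·3 + 2, the ring meets the 4n+2 criterion.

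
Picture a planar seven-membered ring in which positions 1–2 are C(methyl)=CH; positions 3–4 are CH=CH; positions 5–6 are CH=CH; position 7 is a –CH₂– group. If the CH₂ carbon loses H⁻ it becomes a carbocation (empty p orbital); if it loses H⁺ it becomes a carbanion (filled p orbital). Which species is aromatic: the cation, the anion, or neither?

In either ion the ring is fully conjugated: every atom, including the new sp² carbon, supplies a p orbital.
Cation: 3 × 2 + 0 = 6 π electrons → 4(1)+2, aromatic.
Anion: 3 × 2 + 2 = 8 π electrons → 4(2), antiaromatic.

The cation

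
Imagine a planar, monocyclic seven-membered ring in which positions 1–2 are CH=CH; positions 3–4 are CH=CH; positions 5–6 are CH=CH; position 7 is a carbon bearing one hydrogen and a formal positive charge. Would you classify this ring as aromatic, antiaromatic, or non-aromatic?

Aromatic

Every ring atom contributes a p orbital perpendicular to the ring (the double-bond atoms are sp², each contributing one p electron; the carbocation has an empty p orbital), so the π system is cyclic and fully conjugated.
Counting π electrons: 3 × 2 = 6 from the double-bond units + 0 from the CH(+) atom = 6.
That gives a 4n+2 count (6, n = 1).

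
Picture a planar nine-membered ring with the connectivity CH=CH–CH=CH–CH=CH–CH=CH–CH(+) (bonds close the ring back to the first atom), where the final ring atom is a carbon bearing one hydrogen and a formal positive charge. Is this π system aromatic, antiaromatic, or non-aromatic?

Antiaromatic

The p orbitals form a continuous loop: every atom in a ring double bond is sp² and brings one electron to the p orbital; the carbocation has an empty p orbital. The ring is fully conjugated.
Counting π electrons: 4 × 2 = 8 from the double-bond units + 0 from the CH(+) atom = 8.
A 4n π count (8, n = 2) in a planar conjugated ring means antiaromatic.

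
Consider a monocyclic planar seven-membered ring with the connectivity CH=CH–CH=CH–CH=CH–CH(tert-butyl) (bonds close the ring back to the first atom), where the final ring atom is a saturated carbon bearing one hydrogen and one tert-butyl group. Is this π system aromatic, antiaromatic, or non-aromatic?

Non-aromatic

Because that saturated carbon is sp³ and has no p orbital in the ring π system at the CH(tert-butyl) position, the π system cannot extend all the way around the ring.
Hückel's rule only applies to fully conjugated rings, so this one is simply non-aromatic.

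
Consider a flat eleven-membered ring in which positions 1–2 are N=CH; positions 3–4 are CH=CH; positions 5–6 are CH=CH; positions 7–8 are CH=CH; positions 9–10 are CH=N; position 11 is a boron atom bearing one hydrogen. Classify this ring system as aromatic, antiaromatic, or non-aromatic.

All ring atoms are sp² and supply a p orbital to the ring (every atom in a ring double bond is sp² and brings one electron to the p orbital; each sp² =N– keeps its lone pair in-plane and puts one electron into the π system; the boron has an empty p orbital); the conjugation is uninterrupted.
Counting π electrons: 5 × 2 = 10 from the double-bond units + 0 from the BH atom = 10.
That gives a 4n+2 count (10, n = 2).

Aromatic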